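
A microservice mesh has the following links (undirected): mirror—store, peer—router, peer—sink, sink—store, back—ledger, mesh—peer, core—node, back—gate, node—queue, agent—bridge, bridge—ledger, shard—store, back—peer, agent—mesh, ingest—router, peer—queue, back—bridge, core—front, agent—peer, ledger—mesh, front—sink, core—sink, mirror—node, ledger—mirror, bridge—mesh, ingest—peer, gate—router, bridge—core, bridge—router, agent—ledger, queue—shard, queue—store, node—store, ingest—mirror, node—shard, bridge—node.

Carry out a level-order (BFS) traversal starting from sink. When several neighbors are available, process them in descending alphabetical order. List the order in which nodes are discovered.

Visit sink; enqueue store, peer, front, core → queue [store, peer, front, core]
Visit store; enqueue shard, queue, node, mirror → queue [peer, front, core, shard, queue, node, mirror]
Visit peer; enqueue router, mesh, ingest, back, agent → queue [front, core, shard, queue, node, mirror, router, mesh, ingest, back, agent]
Visit front → queue [core, shard, queue, node, mirror, router, mesh, ingest, back, agent]
Visit core; enqueue bridge → queue [shard, queue, node, mirror, router, mesh, ingest, back, agent, bridge]
Visit shard → queue [queue, node, mirror, router, mesh, ingest, back, agent, bridge]
Visit queue → queue [node, mirror, router, mesh, ingest, back, agent, bridge]
Visit node → queue [mirror, router, mesh, ingest, back, agent, bridge]
Visit mirror; enqueue ledger → queue [router, mesh, ingest, back, agent, bridge, ledger]
Visit router; enqueue gate → queue [mesh, ingest, back, agent, bridge, ledger, gate]
Visit mesh → queue [ingest, back, agent, bridge, ledger, gate]
Visit ingest → queue [back, agent, bridge, ledger, gate]
Visit back → queue [agent, bridge, ledger, gate]
Visit agent → queue [bridge, ledger, gate]
Visit bridge → queue [ledger, gate]
Visit ledger → queue [gate]
Visit gate → queue []

sink, store, peer, front, core, shard, queue, node, mirror, router, mesh, ingest, back, agent, bridge, ledger, gate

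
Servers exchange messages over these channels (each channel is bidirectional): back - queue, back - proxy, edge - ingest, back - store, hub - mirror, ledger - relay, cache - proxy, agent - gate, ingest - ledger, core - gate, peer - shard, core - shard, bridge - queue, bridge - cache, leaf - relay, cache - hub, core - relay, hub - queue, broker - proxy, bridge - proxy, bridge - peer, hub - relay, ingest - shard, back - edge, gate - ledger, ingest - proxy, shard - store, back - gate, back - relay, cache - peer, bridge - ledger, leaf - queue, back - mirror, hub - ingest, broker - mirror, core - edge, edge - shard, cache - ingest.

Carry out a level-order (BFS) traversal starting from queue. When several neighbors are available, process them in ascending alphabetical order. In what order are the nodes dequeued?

queue -> back -> bridge -> hub -> leaf -> edge -> gate -> mirror -> proxy -> relay -> store -> cache -> ledger -> peer -> ingest -> core -> shard -> agent -> broker

Visit queue; enqueue back, bridge, hub, leaf → queue [back, bridge, hub, leaf]
Visit back; enqueue edge, gate, mirror, proxy, relay, store → queue [bridge, hub, leaf, edge, gate, mirror, proxy, relay, store]
Visit bridge; enqueue cache, ledger, peer → queue [hub, leaf, edge, gate, mirror, proxy, relay, store, cache, ledger, peer]
Visit hub; enqueue ingest → queue [leaf, edge, gate, mirror, proxy, relay, store, cache, ledger, peer, ingest]
Visit leaf → queue [edge, gate, mirror, proxy, relay, store, cache, ledger, peer, ingest]
Visit edge; enqueue core, shard → queue [gate, mirror, proxy, relay, store, cache, ledger, peer, ingest, core, shard]
Visit gate; enqueue agent → queue [mirror, proxy, relay, store, cache, ledger, peer, ingest, core, shard, agent]
Visit mirror; enqueue broker → queue [proxy, relay, store, cache, ledger, peer, ingest, core, shard, agent, broker]
Visit proxy → queue [relay, store, cache, ledger, peer, ingest, core, shard, agent, broker]
Visit relay → queue [store, cache, ledger, peer, ingest, core, shard, agent, broker]
Visit store → queue [cache, ledger, peer, ingest, core, shard, agent, broker]
Visit cache → queue [ledger, peer, ingest, core, shard, agent, broker]
Visit ledger → queue [peer, ingest, core, shard, agent, broker]
Visit peer → queue [ingest, core, shard, agent, broker]
Visit ingest → queue [core, shard, agent, broker]
Visit core → queue [shard, agent, broker]
Visit shard → queue [agent, broker]
Visit agent → queue [broker]
Visit broker → queue []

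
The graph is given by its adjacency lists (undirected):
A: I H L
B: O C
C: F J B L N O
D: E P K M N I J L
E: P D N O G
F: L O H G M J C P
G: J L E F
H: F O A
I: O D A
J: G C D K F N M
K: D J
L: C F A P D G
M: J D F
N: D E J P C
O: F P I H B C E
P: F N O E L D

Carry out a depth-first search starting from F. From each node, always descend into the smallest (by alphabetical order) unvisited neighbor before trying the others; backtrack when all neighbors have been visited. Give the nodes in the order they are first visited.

Visit F
F → C
C → B
B → O
O → E
E → D
D → I
I → A
A → H
A → L
L → G
G → J
J → K
J → M
J → N
N → P

F, C, B, O, E, D, I, A, H, L, G, J, K, M, N, P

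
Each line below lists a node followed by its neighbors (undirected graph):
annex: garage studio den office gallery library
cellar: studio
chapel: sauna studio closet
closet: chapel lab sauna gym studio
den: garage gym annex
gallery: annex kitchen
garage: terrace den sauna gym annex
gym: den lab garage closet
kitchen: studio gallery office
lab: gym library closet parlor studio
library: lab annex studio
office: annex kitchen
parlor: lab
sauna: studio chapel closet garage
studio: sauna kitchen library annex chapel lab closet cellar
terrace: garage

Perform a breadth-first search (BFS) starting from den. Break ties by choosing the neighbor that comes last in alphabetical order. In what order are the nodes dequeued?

den, gym, garage, annex, lab, closet, terrace, sauna, studio, office, library, gallery, parlor, chapel, kitchen, cellar

Visit den; enqueue gym, garage, annex → queue [gym, garage, annex]
Visit gym; enqueue lab, closet → queue [garage, annex, lab, closet]
Visit garage; enqueue terrace, sauna → queue [annex, lab, closet, terrace, sauna]
Visit annex; enqueue studio, office, library, gallery → queue [lab, closet, terrace, sauna, studio, office, library, gallery]
Visit lab; enqueue parlor → queue [closet, terrace, sauna, studio, office, library, gallery, parlor]
Visit closet; enqueue chapel → queue [terrace, sauna, studio, office, library, gallery, parlor, chapel]
Visit terrace → queue [sauna, studio, office, library, gallery, parlor, chapel]
Visit sauna → queue [studio, office, library, gallery, parlor, chapel]
Visit studio; enqueue kitchen, cellar → queue [office, library, gallery, parlor, chapel, kitchen, cellar]
Visit office → queue [library, gallery, parlor, chapel, kitchen, cellar]
Visit library → queue [gallery, parlor, chapel, kitchen, cellar]
Visit gallery → queue [parlor, chapel, kitchen, cellar]
Visit parlor → queue [chapel, kitchen, cellar]
Visit chapel → queue [kitchen, cellar]
Visit kitchen → queue [cellar]
Visit cellar → queue []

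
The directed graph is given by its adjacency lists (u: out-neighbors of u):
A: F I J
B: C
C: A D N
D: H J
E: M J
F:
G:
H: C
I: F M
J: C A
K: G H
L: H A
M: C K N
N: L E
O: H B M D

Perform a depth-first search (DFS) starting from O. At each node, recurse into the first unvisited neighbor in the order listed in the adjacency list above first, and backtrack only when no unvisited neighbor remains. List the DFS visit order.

O → H → C → A → F → I → M → K → G → N → L → E → J → D → B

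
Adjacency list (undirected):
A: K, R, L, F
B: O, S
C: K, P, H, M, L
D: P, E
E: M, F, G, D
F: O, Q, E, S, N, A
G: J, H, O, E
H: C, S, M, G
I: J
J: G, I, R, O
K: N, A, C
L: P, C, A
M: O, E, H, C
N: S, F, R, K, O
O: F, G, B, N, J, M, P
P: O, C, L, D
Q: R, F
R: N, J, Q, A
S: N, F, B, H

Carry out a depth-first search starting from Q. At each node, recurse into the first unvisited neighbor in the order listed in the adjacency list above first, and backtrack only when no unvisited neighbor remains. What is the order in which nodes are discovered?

Visit Q
Q → R
R → N
N → S
S → F
F → O
O → G
G → J
J → I
G → H
H → C
C → K
K → A
A → L
L → P
P → D
D → E
E → M
O → B

Q → R → N → S → F → O → G → J → I → H → C → K → A → L → P → D → E → M → B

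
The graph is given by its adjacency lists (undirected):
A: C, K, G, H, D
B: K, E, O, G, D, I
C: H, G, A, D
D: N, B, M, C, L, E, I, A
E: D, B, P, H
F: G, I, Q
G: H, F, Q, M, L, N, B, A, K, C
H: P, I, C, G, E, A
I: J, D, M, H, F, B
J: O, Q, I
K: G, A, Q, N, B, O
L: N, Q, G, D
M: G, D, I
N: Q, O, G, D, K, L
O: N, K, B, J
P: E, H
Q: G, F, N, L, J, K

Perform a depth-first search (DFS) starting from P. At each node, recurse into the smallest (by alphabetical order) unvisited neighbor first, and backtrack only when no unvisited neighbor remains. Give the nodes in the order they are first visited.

Visit P
P → E
E → B
B → D
D → A
A → C
C → G
G → F
F → I
I → H
I → J
J → O
O → K
K → N
N → L
L → Q
I → M

P, E, B, D, A, C, G, F, I, H, J, O, K, N, L, Q, M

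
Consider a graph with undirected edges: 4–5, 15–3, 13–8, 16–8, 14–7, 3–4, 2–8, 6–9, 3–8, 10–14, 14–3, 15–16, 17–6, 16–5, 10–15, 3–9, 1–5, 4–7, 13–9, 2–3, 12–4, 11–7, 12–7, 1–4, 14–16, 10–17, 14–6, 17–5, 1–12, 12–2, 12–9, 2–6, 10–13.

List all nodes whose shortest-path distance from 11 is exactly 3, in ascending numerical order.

Level 0: 11
Level 1: 7
Level 2: 4, 12, 14
Level 3: 1, 2, 3, 5, 6, 9, 10, 16
Level 4: 8, 13, 15, 17

1, 2, 3, 5, 6, 9, 10, 16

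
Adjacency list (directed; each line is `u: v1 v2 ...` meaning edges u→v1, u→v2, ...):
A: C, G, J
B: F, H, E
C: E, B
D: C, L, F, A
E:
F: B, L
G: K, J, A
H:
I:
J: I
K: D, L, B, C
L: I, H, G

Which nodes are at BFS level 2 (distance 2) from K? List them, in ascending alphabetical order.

A, E, F, G, H, I

Level 0: K
Level 1: B, C, D, L
Level 2: A, E, F, G, H, I
Level 3: J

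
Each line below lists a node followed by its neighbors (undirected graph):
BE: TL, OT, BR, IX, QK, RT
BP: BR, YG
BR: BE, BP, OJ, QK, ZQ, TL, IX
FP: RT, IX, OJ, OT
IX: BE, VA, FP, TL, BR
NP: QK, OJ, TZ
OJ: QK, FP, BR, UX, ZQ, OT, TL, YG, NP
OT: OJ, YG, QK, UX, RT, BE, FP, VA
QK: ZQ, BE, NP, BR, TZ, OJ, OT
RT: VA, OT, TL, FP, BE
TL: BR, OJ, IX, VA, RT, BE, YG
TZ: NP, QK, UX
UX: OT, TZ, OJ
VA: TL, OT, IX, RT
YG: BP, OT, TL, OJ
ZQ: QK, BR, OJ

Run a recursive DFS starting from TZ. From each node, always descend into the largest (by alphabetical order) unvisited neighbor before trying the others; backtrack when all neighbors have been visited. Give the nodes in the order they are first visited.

Visit TZ
TZ → UX
UX → OT
OT → YG
YG → TL
TL → VA
VA → RT
RT → FP
FP → OJ
OJ → ZQ
ZQ → QK
QK → NP
QK → BR
BR → IX
IX → BE
BR → BP

TZ UX OT YG TL VA RT FP OJ ZQ QK NP BR IX BE BP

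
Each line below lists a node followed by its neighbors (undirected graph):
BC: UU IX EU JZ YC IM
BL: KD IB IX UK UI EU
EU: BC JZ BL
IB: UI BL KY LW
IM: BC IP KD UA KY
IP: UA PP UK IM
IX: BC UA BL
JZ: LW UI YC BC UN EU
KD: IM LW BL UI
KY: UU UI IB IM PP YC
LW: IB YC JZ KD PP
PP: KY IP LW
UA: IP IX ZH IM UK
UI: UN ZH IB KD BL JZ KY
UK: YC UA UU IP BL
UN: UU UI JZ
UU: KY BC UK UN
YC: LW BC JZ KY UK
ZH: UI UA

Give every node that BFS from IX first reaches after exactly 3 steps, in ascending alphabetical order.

Level 0: IX
Level 1: BC, BL, UA
Level 2: EU, IB, IM, IP, JZ, KD, UI, UK, UU, YC, ZH
Level 3: KY, LW, PP, UN

KY, LW, PP, UN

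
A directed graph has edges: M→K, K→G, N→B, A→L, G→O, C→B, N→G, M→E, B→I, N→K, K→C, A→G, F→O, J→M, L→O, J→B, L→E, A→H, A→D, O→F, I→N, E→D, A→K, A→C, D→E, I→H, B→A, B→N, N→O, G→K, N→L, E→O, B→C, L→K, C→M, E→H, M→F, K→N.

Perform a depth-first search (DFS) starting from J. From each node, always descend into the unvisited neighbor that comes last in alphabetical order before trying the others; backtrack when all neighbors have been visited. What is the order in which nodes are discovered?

J M K N O F L E H D G B I C A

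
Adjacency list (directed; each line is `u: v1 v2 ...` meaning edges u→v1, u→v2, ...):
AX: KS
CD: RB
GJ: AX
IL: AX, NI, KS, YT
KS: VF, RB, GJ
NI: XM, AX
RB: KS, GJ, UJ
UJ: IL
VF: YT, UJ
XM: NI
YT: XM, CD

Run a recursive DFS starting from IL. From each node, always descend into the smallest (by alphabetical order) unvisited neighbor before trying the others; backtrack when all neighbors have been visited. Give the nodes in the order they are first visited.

IL AX KS GJ RB UJ VF YT CD XM NI

Visit IL
IL → AX
AX → KS
KS → GJ
KS → RB
RB → UJ
KS → VF
VF → YT
YT → CD
YT → XM
XM → NI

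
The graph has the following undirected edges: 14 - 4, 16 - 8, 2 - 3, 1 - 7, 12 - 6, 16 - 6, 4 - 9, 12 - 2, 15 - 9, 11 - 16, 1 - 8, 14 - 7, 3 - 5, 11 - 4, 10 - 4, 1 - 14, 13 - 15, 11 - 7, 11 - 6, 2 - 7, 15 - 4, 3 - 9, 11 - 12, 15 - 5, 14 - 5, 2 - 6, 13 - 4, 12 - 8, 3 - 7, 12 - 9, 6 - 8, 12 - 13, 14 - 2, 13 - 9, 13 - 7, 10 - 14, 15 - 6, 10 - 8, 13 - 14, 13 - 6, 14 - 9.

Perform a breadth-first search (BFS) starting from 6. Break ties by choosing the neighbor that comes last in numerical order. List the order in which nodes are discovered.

Visit 6; enqueue 16, 15, 13, 12, 11, 8, 2 → queue [16, 15, 13, 12, 11, 8, 2]
Visit 16 → queue [15, 13, 12, 11, 8, 2]
Visit 15; enqueue 9, 5, 4 → queue [13, 12, 11, 8, 2, 9, 5, 4]
Visit 13; enqueue 14, 7 → queue [12, 11, 8, 2, 9, 5, 4, 14, 7]
Visit 12 → queue [11, 8, 2, 9, 5, 4, 14, 7]
Visit 11 → queue [8, 2, 9, 5, 4, 14, 7]
Visit 8; enqueue 10, 1 → queue [2, 9, 5, 4, 14, 7, 10, 1]
Visit 2; enqueue 3 → queue [9, 5, 4, 14, 7, 10, 1, 3]
Visit 9 → queue [5, 4, 14, 7, 10, 1, 3]
Visit 5 → queue [4, 14, 7, 10, 1, 3]
Visit 4 → queue [14, 7, 10, 1, 3]
Visit 14 → queue [7, 10, 1, 3]
Visit 7 → queue [10, 1, 3]
Visit 10 → queue [1, 3]
Visit 1 → queue [3]
Visit 3 → queue []

6, 16, 15, 13, 12, 11, 8, 2, 9, 5, 4, 14, 7, 10, 1, 3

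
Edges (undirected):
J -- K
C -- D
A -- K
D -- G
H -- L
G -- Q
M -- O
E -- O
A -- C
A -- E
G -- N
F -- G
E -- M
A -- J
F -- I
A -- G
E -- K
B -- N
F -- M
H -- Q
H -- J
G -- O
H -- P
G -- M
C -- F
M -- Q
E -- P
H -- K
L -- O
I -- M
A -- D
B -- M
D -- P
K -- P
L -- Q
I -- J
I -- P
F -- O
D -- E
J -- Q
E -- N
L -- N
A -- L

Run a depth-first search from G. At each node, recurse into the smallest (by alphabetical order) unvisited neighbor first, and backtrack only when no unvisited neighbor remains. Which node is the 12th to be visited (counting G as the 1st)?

B

Visit G
G → A
A → C
C → D
D → E
E → K
K → H
H → J
J → I
I → F
F → M
M → B
B → N
N → L
L → O
L → Q
I → P

Visit order: G, A, C, D, E, K, H, J, I, F, M, B, N, L, O, Q, P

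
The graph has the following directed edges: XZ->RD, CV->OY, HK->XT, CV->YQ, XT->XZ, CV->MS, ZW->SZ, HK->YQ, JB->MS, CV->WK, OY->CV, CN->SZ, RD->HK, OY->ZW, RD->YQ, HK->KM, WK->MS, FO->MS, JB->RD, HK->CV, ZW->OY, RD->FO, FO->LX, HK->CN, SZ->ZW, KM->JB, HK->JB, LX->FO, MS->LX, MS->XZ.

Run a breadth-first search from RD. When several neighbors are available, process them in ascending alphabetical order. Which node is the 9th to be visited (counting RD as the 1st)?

JB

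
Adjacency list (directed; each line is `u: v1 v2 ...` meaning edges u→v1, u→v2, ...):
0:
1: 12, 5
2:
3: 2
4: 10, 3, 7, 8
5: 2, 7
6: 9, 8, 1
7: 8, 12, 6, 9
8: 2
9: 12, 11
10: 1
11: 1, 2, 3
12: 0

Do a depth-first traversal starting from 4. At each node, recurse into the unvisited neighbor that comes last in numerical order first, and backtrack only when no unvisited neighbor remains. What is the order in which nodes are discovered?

Visit 4
4 → 10
10 → 1
1 → 12
12 → 0
1 → 5
5 → 7
7 → 9
9 → 11
11 → 3
3 → 2
7 → 8
7 → 6

4, 10, 1, 12, 0, 5, 7, 9, 11, 3, 2, 8, 6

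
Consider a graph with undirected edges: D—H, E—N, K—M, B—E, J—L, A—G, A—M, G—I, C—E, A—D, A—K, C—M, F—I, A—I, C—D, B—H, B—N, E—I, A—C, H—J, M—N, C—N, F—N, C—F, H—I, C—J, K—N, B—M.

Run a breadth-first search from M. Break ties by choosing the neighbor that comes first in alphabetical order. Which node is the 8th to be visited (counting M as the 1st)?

G

Visit M; enqueue A, B, C, K, N → queue [A, B, C, K, N]
Visit A; enqueue D, G, I → queue [B, C, K, N, D, G, I]
Visit B; enqueue E, H → queue [C, K, N, D, G, I, E, H]
Visit C; enqueue F, J → queue [K, N, D, G, I, E, H, F, J]
Visit K → queue [N, D, G, I, E, H, F, J]
Visit N → queue [D, G, I, E, H, F, J]
Visit D → queue [G, I, E, H, F, J]
Visit G → queue [I, E, H, F, J]
Visit I → queue [E, H, F, J]
Visit E → queue [H, F, J]
Visit H → queue [F, J]
Visit F → queue [J]
Visit J; enqueue L → queue [L]
Visit L → queue []

Visit order: M, A, B, C, K, N, D, G, I, E, H, F, J, L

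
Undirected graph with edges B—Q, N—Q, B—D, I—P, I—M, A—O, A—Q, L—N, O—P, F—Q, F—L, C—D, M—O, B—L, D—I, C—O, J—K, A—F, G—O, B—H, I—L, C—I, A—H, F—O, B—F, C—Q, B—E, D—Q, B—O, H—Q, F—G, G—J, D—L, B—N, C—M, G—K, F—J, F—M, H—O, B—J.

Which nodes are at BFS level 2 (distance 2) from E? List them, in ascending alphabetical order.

Level 0: E
Level 1: B
Level 2: D, F, H, J, L, N, O, Q
Level 3: A, C, G, I, K, M, P

D, F, H, J, L, N, O, Q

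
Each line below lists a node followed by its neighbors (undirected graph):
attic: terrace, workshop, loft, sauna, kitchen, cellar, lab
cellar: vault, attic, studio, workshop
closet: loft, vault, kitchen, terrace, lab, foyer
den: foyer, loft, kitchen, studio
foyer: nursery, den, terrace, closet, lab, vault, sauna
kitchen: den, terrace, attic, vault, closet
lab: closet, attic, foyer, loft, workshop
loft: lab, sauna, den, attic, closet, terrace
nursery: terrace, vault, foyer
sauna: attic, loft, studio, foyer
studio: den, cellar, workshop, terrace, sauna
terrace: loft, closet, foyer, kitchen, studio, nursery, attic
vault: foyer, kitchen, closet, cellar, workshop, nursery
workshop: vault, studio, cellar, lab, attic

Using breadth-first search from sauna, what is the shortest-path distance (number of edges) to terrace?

2

Level 0: sauna
Level 1: attic, foyer, loft, studio
Level 2: cellar, closet, den, kitchen, lab, nursery, terrace, vault, workshop
terrace first appears at level 2.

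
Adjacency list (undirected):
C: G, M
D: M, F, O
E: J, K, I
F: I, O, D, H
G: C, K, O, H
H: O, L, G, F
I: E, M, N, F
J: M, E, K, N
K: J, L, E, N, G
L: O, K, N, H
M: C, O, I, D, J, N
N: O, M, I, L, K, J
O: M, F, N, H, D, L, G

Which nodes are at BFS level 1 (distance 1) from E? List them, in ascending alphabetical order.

I, J, K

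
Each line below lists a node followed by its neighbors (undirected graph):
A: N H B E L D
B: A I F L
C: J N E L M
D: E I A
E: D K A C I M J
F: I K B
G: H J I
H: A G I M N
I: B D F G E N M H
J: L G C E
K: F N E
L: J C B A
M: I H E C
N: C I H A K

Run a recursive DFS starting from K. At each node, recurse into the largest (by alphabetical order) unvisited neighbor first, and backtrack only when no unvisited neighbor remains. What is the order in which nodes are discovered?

K, N, I, M, H, G, J, L, C, E, D, A, B, F

Visit K
K → N
N → I
I → M
M → H
H → G
G → J
J → L
L → C
C → E
E → D
D → A
A → B
B → F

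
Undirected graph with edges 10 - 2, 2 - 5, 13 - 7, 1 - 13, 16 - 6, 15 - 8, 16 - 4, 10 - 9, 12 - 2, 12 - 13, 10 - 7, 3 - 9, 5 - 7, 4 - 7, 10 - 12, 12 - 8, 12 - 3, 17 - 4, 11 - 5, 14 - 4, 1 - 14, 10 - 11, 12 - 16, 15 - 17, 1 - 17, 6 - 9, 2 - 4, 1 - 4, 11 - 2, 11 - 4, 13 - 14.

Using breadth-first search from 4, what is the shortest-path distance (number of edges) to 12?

Level 0: 4
Level 1: 1, 2, 7, 11, 14, 16, 17
Level 2: 5, 6, 10, 12, 13, 15
Level 3: 3, 8, 9
12 first appears at level 2.

2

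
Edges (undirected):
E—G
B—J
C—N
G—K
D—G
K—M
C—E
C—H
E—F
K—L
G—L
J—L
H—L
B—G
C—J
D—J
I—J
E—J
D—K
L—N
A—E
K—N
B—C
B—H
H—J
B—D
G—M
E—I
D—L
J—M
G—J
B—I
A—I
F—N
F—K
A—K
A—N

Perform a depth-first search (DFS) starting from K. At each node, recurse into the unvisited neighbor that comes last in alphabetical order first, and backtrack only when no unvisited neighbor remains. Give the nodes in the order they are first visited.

K -> N -> L -> J -> M -> G -> E -> I -> B -> H -> C -> D -> A -> F

Visit K
K → N
N → L
L → J
J → M
M → G
G → E
E → I
I → B
B → H
H → C
B → D
I → A
E → F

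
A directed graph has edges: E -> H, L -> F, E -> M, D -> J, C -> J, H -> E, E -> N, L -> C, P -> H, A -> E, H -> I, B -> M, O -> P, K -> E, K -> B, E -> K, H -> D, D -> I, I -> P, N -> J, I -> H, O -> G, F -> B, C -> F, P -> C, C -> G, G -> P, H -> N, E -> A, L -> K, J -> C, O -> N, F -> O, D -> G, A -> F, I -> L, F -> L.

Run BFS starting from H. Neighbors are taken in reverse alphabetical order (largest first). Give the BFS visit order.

H -> N -> I -> E -> D -> J -> P -> L -> M -> K -> A -> G -> C -> F -> B -> O

Visit H; enqueue N, I, E, D → queue [N, I, E, D]
Visit N; enqueue J → queue [I, E, D, J]
Visit I; enqueue P, L → queue [E, D, J, P, L]
Visit E; enqueue M, K, A → queue [D, J, P, L, M, K, A]
Visit D; enqueue G → queue [J, P, L, M, K, A, G]
Visit J; enqueue C → queue [P, L, M, K, A, G, C]
Visit P → queue [L, M, K, A, G, C]
Visit L; enqueue F → queue [M, K, A, G, C, F]
Visit M → queue [K, A, G, C, F]
Visit K; enqueue B → queue [A, G, C, F, B]
Visit A → queue [G, C, F, B]
Visit G → queue [C, F, B]
Visit C → queue [F, B]
Visit F; enqueue O → queue [B, O]
Visit B → queue [O]
Visit O → queue []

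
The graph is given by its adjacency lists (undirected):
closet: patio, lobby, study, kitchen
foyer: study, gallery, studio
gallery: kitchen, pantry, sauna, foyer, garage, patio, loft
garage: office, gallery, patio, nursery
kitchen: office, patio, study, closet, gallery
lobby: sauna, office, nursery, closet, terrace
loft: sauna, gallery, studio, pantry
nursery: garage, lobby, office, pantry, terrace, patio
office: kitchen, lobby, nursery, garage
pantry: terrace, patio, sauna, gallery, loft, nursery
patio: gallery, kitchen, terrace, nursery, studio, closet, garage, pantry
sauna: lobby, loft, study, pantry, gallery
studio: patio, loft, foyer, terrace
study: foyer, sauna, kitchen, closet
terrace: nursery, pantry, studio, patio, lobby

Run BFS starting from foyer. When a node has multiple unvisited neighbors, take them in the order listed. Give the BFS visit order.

foyer, study, gallery, studio, sauna, kitchen, closet, pantry, garage, patio, loft, terrace, lobby, office, nursery

Visit foyer; enqueue study, gallery, studio → queue [study, gallery, studio]
Visit study; enqueue sauna, kitchen, closet → queue [gallery, studio, sauna, kitchen, closet]
Visit gallery; enqueue pantry, garage, patio, loft → queue [studio, sauna, kitchen, closet, pantry, garage, patio, loft]
Visit studio; enqueue terrace → queue [sauna, kitchen, closet, pantry, garage, patio, loft, terrace]
Visit sauna; enqueue lobby → queue [kitchen, closet, pantry, garage, patio, loft, terrace, lobby]
Visit kitchen; enqueue office → queue [closet, pantry, garage, patio, loft, terrace, lobby, office]
Visit closet → queue [pantry, garage, patio, loft, terrace, lobby, office]
Visit pantry; enqueue nursery → queue [garage, patio, loft, terrace, lobby, office, nursery]
Visit garage → queue [patio, loft, terrace, lobby, office, nursery]
Visit patio → queue [loft, terrace, lobby, office, nursery]
Visit loft → queue [terrace, lobby, office, nursery]
Visit terrace → queue [lobby, office, nursery]
Visit lobby → queue [office, nursery]
Visit office → queue [nursery]
Visit nursery → queue []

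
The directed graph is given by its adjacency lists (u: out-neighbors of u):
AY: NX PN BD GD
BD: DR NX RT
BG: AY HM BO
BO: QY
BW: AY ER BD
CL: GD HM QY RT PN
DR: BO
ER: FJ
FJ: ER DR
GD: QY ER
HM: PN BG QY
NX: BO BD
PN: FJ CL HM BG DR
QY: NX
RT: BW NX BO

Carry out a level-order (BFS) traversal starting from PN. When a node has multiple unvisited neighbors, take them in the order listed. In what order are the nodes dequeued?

PN, FJ, CL, HM, BG, DR, ER, GD, QY, RT, AY, BO, NX, BW, BD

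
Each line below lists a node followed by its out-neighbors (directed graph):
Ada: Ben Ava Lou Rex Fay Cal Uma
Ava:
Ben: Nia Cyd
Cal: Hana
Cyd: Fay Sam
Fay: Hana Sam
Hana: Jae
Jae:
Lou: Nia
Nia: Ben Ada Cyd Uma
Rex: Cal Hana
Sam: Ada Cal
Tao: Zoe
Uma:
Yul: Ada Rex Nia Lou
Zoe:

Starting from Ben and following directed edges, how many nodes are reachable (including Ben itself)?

13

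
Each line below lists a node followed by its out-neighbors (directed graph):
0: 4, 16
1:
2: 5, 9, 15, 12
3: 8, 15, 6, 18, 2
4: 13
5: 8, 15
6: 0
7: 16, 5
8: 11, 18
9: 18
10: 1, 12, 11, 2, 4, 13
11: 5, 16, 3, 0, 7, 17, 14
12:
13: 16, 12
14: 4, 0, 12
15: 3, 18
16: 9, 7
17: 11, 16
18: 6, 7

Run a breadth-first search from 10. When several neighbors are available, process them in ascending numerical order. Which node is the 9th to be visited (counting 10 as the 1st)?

Visit 10; enqueue 1, 2, 4, 11, 12, 13 → queue [1, 2, 4, 11, 12, 13]
Visit 1 → queue [2, 4, 11, 12, 13]
Visit 2; enqueue 5, 9, 15 → queue [4, 11, 12, 13, 5, 9, 15]
Visit 4 → queue [11, 12, 13, 5, 9, 15]
Visit 11; enqueue 0, 3, 7, 14, 16, 17 → queue [12, 13, 5, 9, 15, 0, 3, 7, 14, 16, 17]
Visit 12 → queue [13, 5, 9, 15, 0, 3, 7, 14, 16, 17]
Visit 13 → queue [5, 9, 15, 0, 3, 7, 14, 16, 17]
Visit 5; enqueue 8 → queue [9, 15, 0, 3, 7, 14, 16, 17, 8]
Visit 9; enqueue 18 → queue [15, 0, 3, 7, 14, 16, 17, 8, 18]
Visit 15 → queue [0, 3, 7, 14, 16, 17, 8, 18]
Visit 0 → queue [3, 7, 14, 16, 17, 8, 18]
Visit 3; enqueue 6 → queue [7, 14, 16, 17, 8, 18, 6]
Visit 7 → queue [14, 16, 17, 8, 18, 6]
Visit 14 → queue [16, 17, 8, 18, 6]
Visit 16 → queue [17, 8, 18, 6]
Visit 17 → queue [8, 18, 6]
Visit 8 → queue [18, 6]
Visit 18 → queue [6]
Visit 6 → queue []

Visit order: 10, 1, 2, 4, 11, 12, 13, 5, 9, 15, 0, 3, 7, 14, 16, 17, 8, 18, 6

9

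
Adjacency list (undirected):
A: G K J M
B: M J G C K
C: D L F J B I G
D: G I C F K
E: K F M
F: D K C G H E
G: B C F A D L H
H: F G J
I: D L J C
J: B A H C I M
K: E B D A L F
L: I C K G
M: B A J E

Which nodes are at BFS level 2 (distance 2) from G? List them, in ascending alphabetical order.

Level 0: G
Level 1: A, B, C, D, F, H, L
Level 2: E, I, J, K, M

E, I, J, K, M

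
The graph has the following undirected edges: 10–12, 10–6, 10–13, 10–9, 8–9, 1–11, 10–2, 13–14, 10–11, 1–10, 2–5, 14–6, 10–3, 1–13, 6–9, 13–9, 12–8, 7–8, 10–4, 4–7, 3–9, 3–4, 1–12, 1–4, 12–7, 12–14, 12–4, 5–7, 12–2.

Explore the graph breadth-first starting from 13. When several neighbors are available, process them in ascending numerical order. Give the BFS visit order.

13 -> 1 -> 9 -> 10 -> 14 -> 4 -> 11 -> 12 -> 3 -> 6 -> 8 -> 2 -> 7 -> 5

Visit 13; enqueue 1, 9, 10, 14 → queue [1, 9, 10, 14]
Visit 1; enqueue 4, 11, 12 → queue [9, 10, 14, 4, 11, 12]
Visit 9; enqueue 3, 6, 8 → queue [10, 14, 4, 11, 12, 3, 6, 8]
Visit 10; enqueue 2 → queue [14, 4, 11, 12, 3, 6, 8, 2]
Visit 14 → queue [4, 11, 12, 3, 6, 8, 2]
Visit 4; enqueue 7 → queue [11, 12, 3, 6, 8, 2, 7]
Visit 11 → queue [12, 3, 6, 8, 2, 7]
Visit 12 → queue [3, 6, 8, 2, 7]
Visit 3 → queue [6, 8, 2, 7]
Visit 6 → queue [8, 2, 7]
Visit 8 → queue [2, 7]
Visit 2; enqueue 5 → queue [7, 5]
Visit 7 → queue [5]
Visit 5 → queue []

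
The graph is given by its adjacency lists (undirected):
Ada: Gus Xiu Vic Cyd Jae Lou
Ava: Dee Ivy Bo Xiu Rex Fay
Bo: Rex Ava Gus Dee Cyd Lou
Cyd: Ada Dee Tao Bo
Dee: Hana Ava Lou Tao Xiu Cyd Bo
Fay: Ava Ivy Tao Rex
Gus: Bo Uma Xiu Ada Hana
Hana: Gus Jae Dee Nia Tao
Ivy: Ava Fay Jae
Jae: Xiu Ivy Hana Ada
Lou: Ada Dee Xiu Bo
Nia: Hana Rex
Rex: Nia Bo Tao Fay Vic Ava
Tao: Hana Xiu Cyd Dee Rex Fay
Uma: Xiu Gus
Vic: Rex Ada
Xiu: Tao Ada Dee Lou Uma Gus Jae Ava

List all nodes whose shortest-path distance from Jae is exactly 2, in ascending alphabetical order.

Ava, Cyd, Dee, Fay, Gus, Lou, Nia, Tao, Uma, Vic

Level 0: Jae
Level 1: Ada, Hana, Ivy, Xiu
Level 2: Ava, Cyd, Dee, Fay, Gus, Lou, Nia, Tao, Uma, Vic
Level 3: Bo, Rex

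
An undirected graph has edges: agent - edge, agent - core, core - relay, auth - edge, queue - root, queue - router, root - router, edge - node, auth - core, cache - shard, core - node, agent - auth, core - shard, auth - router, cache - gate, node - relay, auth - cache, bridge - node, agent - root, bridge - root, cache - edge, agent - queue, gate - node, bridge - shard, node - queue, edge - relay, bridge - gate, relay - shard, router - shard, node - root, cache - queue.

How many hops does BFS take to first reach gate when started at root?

2

Level 0: root
Level 1: agent, bridge, node, queue, router
Level 2: auth, cache, core, edge, gate, relay, shard
gate first appears at level 2.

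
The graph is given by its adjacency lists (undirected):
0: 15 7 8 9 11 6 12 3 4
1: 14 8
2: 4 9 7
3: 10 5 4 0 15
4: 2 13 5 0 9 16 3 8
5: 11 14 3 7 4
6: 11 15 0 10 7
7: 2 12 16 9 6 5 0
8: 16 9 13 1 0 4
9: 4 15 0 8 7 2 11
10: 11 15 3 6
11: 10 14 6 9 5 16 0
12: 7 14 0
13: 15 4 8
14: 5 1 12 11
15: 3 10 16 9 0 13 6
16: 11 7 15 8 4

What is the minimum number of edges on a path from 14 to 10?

Level 0: 14
Level 1: 1, 5, 11, 12
Level 2: 0, 3, 4, 6, 7, 8, 9, 10, 16
Level 3: 2, 13, 15
10 first appears at level 2.

2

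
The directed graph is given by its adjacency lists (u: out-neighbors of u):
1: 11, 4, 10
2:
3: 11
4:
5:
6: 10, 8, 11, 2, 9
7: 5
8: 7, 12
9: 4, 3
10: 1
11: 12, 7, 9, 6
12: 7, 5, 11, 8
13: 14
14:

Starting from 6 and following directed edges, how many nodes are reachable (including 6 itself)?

BFS from 6 visits: 6, 11, 10, 9, 8, 2, 12, 7, 1, 4, 3, 5
Reachable nodes: 12 of 14 total.

12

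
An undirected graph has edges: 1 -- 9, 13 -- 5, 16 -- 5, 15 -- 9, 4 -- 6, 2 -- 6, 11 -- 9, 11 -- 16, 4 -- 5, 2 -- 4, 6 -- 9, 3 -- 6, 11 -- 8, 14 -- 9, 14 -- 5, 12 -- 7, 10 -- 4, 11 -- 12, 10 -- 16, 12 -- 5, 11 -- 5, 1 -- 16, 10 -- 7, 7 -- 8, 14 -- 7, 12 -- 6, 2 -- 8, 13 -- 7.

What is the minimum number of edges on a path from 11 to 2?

2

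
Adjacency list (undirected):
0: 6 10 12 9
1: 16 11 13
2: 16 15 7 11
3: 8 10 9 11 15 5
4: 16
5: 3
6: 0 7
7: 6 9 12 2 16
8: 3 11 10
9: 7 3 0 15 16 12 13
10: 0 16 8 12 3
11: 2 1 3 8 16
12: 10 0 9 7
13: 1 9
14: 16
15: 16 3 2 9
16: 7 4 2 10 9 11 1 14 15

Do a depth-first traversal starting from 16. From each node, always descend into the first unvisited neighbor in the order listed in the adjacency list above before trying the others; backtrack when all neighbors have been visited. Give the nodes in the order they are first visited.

16, 7, 6, 0, 10, 8, 3, 9, 15, 2, 11, 1, 13, 12, 5, 4, 14

Visit 16
16 → 7
7 → 6
6 → 0
0 → 10
10 → 8
8 → 3
3 → 9
9 → 15
15 → 2
2 → 11
11 → 1
1 → 13
9 → 12
3 → 5
16 → 4
16 → 14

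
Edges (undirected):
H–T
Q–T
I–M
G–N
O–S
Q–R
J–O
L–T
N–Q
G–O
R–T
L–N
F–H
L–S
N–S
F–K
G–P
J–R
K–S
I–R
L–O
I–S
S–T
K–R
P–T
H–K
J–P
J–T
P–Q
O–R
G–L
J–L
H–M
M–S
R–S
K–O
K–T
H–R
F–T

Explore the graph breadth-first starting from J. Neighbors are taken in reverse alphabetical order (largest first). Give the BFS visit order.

Visit J; enqueue T, R, P, O, L → queue [T, R, P, O, L]
Visit T; enqueue S, Q, K, H, F → queue [R, P, O, L, S, Q, K, H, F]
Visit R; enqueue I → queue [P, O, L, S, Q, K, H, F, I]
Visit P; enqueue G → queue [O, L, S, Q, K, H, F, I, G]
Visit O → queue [L, S, Q, K, H, F, I, G]
Visit L; enqueue N → queue [S, Q, K, H, F, I, G, N]
Visit S; enqueue M → queue [Q, K, H, F, I, G, N, M]
Visit Q → queue [K, H, F, I, G, N, M]
Visit K → queue [H, F, I, G, N, M]
Visit H → queue [F, I, G, N, M]
Visit F → queue [I, G, N, M]
Visit I → queue [G, N, M]
Visit G → queue [N, M]
Visit N → queue [M]
Visit M → queue []

J → T → R → P → O → L → S → Q → K → H → F → I → G → N → M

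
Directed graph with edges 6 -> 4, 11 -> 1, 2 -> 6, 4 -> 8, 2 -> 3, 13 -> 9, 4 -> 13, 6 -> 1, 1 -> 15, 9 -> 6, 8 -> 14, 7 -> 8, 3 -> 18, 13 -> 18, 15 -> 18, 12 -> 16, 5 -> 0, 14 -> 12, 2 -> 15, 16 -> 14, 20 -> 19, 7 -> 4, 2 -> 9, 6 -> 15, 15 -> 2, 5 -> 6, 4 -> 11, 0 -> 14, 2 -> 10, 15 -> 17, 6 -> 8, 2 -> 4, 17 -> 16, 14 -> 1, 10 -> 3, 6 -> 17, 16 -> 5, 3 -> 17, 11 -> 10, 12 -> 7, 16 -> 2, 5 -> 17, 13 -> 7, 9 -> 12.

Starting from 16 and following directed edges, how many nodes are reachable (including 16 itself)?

BFS from 16 visits: 16, 14, 5, 2, 12, 1, 17, 6, 0, 15, 10, 9, 4, 3, 7, 8, 18, 13, 11
Reachable nodes: 19 of 21 total.

19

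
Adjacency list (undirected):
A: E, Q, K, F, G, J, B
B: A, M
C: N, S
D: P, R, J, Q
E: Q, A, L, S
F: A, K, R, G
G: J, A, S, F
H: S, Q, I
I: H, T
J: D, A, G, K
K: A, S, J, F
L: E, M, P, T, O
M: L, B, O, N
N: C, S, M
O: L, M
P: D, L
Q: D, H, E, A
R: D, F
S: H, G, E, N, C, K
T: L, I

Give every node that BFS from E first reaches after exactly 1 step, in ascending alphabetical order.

A, L, Q, S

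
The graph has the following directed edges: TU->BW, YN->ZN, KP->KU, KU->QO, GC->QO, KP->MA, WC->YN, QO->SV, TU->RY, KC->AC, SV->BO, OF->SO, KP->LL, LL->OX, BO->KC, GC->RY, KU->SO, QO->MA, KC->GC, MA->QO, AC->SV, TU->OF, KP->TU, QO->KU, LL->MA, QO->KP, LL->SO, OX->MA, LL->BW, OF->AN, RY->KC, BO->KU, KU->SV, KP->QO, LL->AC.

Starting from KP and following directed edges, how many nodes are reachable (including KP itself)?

17

BFS from KP visits: KP, TU, QO, MA, LL, KU, RY, OF, BW, SV, SO, OX, AC, KC, AN, BO, GC
Reachable nodes: 17 of 20 total.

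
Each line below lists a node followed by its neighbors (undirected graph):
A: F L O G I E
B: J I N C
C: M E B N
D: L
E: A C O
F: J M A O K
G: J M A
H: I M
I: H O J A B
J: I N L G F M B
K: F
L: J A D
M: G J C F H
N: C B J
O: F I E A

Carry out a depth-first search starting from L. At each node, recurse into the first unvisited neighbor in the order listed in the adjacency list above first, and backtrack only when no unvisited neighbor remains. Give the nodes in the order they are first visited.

Visit L
L → J
J → I
I → H
H → M
M → G
G → A
A → F
F → O
O → E
E → C
C → B
B → N
F → K
L → D

L, J, I, H, M, G, A, F, O, E, C, B, N, K, D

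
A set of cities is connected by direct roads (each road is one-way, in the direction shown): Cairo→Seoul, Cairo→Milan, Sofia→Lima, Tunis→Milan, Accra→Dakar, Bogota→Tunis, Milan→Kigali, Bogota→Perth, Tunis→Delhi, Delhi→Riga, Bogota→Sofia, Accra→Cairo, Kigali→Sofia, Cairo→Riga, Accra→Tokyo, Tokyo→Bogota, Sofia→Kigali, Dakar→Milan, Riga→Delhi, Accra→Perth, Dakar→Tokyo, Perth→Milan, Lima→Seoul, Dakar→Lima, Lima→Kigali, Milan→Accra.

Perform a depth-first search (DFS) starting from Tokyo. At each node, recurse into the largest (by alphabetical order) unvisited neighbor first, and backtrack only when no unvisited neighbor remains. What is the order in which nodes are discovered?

Tokyo → Bogota → Tunis → Milan → Kigali → Sofia → Lima → Seoul → Accra → Perth → Dakar → Cairo → Riga → Delhi

Visit Tokyo
Tokyo → Bogota
Bogota → Tunis
Tunis → Milan
Milan → Kigali
Kigali → Sofia
Sofia → Lima
Lima → Seoul
Milan → Accra
Accra → Perth
Accra → Dakar
Accra → Cairo
Cairo → Riga
Riga → Delhi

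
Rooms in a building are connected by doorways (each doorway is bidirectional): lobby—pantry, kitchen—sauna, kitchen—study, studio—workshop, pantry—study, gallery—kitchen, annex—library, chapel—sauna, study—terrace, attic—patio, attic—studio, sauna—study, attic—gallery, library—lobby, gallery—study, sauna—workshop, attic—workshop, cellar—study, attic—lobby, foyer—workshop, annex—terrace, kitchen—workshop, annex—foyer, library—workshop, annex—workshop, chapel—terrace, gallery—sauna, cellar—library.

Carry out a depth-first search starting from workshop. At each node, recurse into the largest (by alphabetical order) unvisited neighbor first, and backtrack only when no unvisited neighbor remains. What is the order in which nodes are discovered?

workshop, studio, attic, patio, lobby, pantry, study, terrace, chapel, sauna, kitchen, gallery, annex, library, cellar, foyer

Visit workshop
workshop → studio
studio → attic
attic → patio
attic → lobby
lobby → pantry
pantry → study
study → terrace
terrace → chapel
chapel → sauna
sauna → kitchen
kitchen → gallery
terrace → annex
annex → library
library → cellar
annex → foyer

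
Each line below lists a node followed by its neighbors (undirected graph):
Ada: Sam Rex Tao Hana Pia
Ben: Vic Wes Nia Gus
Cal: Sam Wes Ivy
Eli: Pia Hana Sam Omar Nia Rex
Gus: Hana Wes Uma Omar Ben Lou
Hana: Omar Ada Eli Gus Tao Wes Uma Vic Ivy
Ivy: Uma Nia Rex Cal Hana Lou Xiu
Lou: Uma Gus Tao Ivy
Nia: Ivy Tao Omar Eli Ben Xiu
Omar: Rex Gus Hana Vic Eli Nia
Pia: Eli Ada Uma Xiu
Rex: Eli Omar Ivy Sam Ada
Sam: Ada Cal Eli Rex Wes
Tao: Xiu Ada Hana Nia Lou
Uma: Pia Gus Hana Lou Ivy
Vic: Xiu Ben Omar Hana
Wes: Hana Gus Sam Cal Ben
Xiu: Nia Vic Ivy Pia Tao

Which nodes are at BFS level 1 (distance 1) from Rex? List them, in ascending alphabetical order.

Ada, Eli, Ivy, Omar, Sam

Level 0: Rex
Level 1: Ada, Eli, Ivy, Omar, Sam
Level 2: Cal, Gus, Hana, Lou, Nia, Pia, Tao, Uma, Vic, Wes, Xiu
Level 3: Ben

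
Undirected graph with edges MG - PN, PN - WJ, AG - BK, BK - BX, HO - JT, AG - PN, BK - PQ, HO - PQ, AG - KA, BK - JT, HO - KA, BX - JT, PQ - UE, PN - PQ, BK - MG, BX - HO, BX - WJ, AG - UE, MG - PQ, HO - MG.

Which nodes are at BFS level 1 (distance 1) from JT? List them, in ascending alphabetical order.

BK, BX, HO

Level 0: JT
Level 1: BK, BX, HO
Level 2: AG, KA, MG, PQ, WJ
Level 3: PN, UE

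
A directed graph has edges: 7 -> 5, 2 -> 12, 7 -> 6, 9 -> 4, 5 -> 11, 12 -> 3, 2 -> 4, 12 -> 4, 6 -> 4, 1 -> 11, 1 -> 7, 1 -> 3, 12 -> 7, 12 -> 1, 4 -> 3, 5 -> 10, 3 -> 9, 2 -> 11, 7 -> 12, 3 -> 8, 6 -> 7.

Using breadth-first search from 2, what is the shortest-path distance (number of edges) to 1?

2

Level 0: 2
Level 1: 4, 11, 12
Level 2: 1, 3, 7
Level 3: 5, 6, 8, 9
Level 4: 10
1 first appears at level 2.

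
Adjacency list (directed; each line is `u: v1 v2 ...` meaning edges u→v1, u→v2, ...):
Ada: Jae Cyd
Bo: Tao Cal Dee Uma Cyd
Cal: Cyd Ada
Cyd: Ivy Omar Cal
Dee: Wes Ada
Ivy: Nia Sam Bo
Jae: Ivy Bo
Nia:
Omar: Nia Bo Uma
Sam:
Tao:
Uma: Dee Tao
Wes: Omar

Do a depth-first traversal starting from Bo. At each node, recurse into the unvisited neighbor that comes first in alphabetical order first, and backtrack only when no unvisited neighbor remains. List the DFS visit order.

Visit Bo
Bo → Cal
Cal → Ada
Ada → Cyd
Cyd → Ivy
Ivy → Nia
Ivy → Sam
Cyd → Omar
Omar → Uma
Uma → Dee
Dee → Wes
Uma → Tao
Ada → Jae

Bo -> Cal -> Ada -> Cyd -> Ivy -> Nia -> Sam -> Omar -> Uma -> Dee -> Wes -> Tao -> Jae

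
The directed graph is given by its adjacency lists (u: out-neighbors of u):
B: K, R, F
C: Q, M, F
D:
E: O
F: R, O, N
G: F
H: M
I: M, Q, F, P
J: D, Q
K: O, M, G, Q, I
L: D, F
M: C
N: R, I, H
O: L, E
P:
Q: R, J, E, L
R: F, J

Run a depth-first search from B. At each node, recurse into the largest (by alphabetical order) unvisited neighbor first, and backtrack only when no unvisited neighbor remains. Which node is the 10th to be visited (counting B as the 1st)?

I

Visit B
B → R
R → J
J → Q
Q → L
L → F
F → O
O → E
F → N
N → I
I → P
I → M
M → C
N → H
L → D
B → K
K → G

Visit order: B, R, J, Q, L, F, O, E, N, I, P, M, C, H, D, K, G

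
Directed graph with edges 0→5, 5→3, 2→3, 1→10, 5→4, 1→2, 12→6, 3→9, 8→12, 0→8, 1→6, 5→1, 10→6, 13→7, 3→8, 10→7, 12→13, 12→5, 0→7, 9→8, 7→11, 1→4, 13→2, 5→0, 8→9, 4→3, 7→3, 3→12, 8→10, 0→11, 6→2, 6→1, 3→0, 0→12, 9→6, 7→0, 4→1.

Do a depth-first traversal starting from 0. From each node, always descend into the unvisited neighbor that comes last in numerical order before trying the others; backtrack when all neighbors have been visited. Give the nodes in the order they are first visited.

Visit 0
0 → 12
12 → 13
13 → 7
7 → 11
7 → 3
3 → 9
9 → 8
8 → 10
10 → 6
6 → 2
6 → 1
1 → 4
12 → 5

0, 12, 13, 7, 11, 3, 9, 8, 10, 6, 2, 1, 4, 5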